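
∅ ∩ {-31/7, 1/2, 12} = ∅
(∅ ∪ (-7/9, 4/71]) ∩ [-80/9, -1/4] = (-7/9, -1/4]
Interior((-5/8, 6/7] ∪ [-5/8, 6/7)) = (-5/8, 6/7)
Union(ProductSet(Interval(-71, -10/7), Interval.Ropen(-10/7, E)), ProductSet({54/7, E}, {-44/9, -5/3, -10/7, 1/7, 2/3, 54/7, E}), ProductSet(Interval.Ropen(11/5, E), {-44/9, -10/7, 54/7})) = Union(ProductSet({54/7, E}, {-44/9, -5/3, -10/7, 1/7, 2/3, 54/7, E}), ProductSet(Interval(-71, -10/7), Interval.Ropen(-10/7, E)), ProductSet(Interval.Ropen(11/5, E), {-44/9, -10/7, 54/7}))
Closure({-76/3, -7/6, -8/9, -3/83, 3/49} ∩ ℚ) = {-76/3, -7/6, -8/9, -3/83, 3/49}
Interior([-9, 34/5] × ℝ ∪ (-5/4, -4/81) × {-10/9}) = (-9, 34/5) × ℝ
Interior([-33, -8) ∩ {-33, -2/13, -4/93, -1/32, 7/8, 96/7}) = ∅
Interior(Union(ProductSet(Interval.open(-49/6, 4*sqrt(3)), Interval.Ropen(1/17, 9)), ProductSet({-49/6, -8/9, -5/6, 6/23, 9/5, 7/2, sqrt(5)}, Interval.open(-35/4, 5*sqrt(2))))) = ProductSet(Interval.open(-49/6, 4*sqrt(3)), Interval.open(1/17, 9))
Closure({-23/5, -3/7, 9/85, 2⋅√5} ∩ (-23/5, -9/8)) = ∅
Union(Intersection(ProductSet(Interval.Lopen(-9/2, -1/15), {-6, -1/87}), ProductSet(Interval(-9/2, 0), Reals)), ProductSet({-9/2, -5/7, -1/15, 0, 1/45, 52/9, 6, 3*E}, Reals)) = Union(ProductSet({-9/2, -5/7, -1/15, 0, 1/45, 52/9, 6, 3*E}, Reals), ProductSet(Interval.Lopen(-9/2, -1/15), {-6, -1/87}))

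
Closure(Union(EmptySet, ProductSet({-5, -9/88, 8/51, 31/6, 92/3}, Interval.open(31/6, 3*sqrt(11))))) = ProductSet({-5, -9/88, 8/51, 31/6, 92/3}, Interval(31/6, 3*sqrt(11)))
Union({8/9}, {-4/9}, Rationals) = Rationals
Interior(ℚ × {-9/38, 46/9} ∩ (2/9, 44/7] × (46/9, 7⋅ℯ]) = ∅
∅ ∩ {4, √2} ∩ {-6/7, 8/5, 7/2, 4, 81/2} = ∅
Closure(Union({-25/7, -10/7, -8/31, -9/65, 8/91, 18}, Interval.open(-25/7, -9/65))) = Union({8/91, 18}, Interval(-25/7, -9/65))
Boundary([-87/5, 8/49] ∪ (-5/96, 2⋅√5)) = {-87/5, 2⋅√5}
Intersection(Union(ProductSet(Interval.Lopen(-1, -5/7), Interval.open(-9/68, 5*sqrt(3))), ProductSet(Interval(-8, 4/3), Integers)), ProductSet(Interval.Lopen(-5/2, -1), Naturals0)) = ProductSet(Interval.Lopen(-5/2, -1), Naturals0)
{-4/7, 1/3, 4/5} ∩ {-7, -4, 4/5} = {4/5}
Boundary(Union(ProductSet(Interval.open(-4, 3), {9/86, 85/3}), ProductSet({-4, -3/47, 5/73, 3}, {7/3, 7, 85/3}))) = Union(ProductSet({-4, -3/47, 5/73, 3}, {7/3, 7, 85/3}), ProductSet(Interval(-4, 3), {9/86, 85/3}))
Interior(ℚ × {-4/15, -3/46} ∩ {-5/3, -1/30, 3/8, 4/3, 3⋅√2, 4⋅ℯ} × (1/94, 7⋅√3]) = ∅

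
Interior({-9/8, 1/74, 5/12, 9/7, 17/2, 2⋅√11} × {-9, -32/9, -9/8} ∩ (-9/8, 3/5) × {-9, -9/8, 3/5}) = ∅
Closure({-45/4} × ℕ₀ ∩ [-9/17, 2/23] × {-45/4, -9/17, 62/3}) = ∅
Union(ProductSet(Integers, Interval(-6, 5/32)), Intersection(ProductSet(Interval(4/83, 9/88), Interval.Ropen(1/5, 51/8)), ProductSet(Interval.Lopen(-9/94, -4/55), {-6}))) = ProductSet(Integers, Interval(-6, 5/32))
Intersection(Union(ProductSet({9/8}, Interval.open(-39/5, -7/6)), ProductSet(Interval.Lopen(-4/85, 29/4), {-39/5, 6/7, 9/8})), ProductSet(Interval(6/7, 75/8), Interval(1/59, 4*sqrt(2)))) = ProductSet(Interval(6/7, 29/4), {6/7, 9/8})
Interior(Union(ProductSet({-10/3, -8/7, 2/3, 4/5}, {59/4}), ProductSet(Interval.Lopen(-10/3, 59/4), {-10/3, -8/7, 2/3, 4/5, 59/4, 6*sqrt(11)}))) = EmptySet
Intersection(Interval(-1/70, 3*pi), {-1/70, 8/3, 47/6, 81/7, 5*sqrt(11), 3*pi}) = {-1/70, 8/3, 47/6, 3*pi}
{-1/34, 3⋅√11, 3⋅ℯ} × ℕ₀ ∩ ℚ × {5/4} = ∅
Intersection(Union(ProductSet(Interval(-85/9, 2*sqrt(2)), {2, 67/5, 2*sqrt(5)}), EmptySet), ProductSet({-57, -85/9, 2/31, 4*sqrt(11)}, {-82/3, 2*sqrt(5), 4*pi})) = ProductSet({-85/9, 2/31}, {2*sqrt(5)})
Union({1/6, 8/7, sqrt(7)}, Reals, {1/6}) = Reals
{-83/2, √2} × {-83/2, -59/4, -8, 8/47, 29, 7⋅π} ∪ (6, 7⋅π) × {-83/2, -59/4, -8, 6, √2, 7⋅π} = ({-83/2, √2} × {-83/2, -59/4, -8, 8/47, 29, 7⋅π}) ∪ ((6, 7⋅π) × {-83/2, -59/4, -8, 6, √2, 7⋅π})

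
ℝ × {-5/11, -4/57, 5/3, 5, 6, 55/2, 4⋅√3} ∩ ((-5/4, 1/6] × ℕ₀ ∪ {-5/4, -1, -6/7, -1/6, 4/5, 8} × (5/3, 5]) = ((-5/4, 1/6] × {5, 6}) ∪ ({-5/4, -1, -6/7, -1/6, 4/5, 8} × {5})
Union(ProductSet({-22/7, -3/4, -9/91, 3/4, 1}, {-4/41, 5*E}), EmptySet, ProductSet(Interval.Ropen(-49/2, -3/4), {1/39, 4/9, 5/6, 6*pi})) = Union(ProductSet({-22/7, -3/4, -9/91, 3/4, 1}, {-4/41, 5*E}), ProductSet(Interval.Ropen(-49/2, -3/4), {1/39, 4/9, 5/6, 6*pi}))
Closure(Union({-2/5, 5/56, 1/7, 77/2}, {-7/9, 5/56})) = {-7/9, -2/5, 5/56, 1/7, 77/2}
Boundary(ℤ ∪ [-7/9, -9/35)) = {-7/9, -9/35} ∪ (ℤ \ (-7/9, -9/35))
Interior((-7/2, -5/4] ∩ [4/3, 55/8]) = ∅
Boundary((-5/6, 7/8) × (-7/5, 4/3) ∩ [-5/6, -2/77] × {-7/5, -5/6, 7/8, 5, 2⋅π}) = [-5/6, -2/77] × {-5/6, 7/8}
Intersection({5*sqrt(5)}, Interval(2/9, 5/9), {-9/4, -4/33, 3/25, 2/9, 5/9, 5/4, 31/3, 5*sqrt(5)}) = EmptySet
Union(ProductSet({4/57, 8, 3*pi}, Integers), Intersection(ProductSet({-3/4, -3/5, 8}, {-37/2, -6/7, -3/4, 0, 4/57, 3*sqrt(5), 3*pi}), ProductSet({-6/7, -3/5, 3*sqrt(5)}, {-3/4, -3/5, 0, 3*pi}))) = Union(ProductSet({-3/5}, {-3/4, 0, 3*pi}), ProductSet({4/57, 8, 3*pi}, Integers))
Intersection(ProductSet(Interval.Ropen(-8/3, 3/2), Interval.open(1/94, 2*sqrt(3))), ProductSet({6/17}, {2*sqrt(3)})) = EmptySet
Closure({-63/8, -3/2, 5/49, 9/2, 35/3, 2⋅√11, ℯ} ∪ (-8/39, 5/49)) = {-63/8, -3/2, 9/2, 35/3, 2⋅√11, ℯ} ∪ [-8/39, 5/49]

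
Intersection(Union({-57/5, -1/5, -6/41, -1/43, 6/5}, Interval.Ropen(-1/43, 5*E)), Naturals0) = Range(0, 14, 1)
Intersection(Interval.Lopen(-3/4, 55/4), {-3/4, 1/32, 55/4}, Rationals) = {1/32, 55/4}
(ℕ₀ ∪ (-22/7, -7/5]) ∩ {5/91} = ∅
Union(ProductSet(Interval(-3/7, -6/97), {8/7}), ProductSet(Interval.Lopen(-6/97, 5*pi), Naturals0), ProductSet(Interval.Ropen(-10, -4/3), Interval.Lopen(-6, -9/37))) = Union(ProductSet(Interval.Ropen(-10, -4/3), Interval.Lopen(-6, -9/37)), ProductSet(Interval(-3/7, -6/97), {8/7}), ProductSet(Interval.Lopen(-6/97, 5*pi), Naturals0))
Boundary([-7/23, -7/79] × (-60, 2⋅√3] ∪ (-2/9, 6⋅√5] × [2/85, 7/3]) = ({-7/23} × [-60, 2⋅√3]) ∪ ({6⋅√5} × [2/85, 7/3]) ∪ ([-7/23, -7/79] × {-60, 2⋅√3}) ∪ ([-7/79, 6⋅√5] × {2/85, 7/3}) ∪ ({-7/23, -7/79} × ([-60, 2/85] ∪ [7/3, 2⋅√3]))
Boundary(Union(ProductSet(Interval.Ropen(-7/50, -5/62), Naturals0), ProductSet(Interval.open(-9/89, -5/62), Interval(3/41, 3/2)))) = Union(ProductSet({-9/89, -5/62}, Interval(3/41, 3/2)), ProductSet(Interval(-7/50, -5/62), Complement(Naturals0, Interval.open(3/41, 3/2))), ProductSet(Interval(-9/89, -5/62), {3/41, 3/2}), ProductSet(Union({-5/62}, Interval(-7/50, -9/89)), Naturals0))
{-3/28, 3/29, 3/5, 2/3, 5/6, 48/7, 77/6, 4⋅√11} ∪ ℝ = ℝ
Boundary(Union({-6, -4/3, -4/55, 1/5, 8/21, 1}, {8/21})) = {-6, -4/3, -4/55, 1/5, 8/21, 1}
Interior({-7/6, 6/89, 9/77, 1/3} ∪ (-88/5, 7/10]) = (-88/5, 7/10)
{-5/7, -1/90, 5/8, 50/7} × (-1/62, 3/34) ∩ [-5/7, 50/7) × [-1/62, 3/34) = {-5/7, -1/90, 5/8} × (-1/62, 3/34)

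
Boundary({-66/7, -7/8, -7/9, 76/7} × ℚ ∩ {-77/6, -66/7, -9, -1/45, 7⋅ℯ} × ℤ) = {-66/7} × ℤ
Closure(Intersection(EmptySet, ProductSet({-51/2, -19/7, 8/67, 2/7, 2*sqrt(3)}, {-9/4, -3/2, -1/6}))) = EmptySet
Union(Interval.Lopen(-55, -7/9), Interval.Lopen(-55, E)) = Interval.Lopen(-55, E)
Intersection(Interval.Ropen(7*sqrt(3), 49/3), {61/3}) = EmptySet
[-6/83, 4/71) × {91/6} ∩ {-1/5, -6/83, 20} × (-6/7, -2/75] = ∅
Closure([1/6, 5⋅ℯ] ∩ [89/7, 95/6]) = [89/7, 5⋅ℯ]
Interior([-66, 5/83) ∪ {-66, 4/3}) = (-66, 5/83)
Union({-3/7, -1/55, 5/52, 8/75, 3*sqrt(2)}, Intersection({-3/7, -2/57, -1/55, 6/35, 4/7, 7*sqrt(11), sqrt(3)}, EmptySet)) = {-3/7, -1/55, 5/52, 8/75, 3*sqrt(2)}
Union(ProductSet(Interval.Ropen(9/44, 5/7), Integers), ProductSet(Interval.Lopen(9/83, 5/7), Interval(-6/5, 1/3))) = Union(ProductSet(Interval.Lopen(9/83, 5/7), Interval(-6/5, 1/3)), ProductSet(Interval.Ropen(9/44, 5/7), Integers))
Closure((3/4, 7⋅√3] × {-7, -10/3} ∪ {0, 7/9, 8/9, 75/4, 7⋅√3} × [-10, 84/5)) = ([3/4, 7⋅√3] × {-7, -10/3}) ∪ ({0, 7/9, 8/9, 75/4, 7⋅√3} × [-10, 84/5])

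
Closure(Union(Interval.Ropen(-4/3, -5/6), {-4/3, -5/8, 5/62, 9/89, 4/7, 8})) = Union({-5/8, 5/62, 9/89, 4/7, 8}, Interval(-4/3, -5/6))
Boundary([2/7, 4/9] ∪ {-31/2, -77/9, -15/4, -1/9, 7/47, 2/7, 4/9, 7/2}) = {-31/2, -77/9, -15/4, -1/9, 7/47, 2/7, 4/9, 7/2}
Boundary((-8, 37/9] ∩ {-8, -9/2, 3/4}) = {-9/2, 3/4}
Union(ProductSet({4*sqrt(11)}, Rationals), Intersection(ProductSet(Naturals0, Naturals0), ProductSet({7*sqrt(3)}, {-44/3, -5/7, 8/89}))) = ProductSet({4*sqrt(11)}, Rationals)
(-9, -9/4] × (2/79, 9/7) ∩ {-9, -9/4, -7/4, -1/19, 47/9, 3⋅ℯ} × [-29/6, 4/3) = {-9/4} × (2/79, 9/7)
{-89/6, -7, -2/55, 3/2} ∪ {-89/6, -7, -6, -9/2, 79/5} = {-89/6, -7, -6, -9/2, -2/55, 3/2, 79/5}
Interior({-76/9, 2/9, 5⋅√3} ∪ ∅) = ∅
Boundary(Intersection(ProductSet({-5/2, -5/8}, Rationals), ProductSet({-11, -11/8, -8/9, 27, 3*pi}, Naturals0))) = EmptySet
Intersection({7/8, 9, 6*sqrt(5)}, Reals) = {7/8, 9, 6*sqrt(5)}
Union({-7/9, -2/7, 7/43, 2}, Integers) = Union({-7/9, -2/7, 7/43}, Integers)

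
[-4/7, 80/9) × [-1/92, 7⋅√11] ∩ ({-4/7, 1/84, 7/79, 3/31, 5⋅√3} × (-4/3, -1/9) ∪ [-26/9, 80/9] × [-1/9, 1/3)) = [-4/7, 80/9) × [-1/92, 1/3)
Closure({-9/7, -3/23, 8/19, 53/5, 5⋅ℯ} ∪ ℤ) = ℤ ∪ {-9/7, -3/23, 8/19, 53/5, 5⋅ℯ}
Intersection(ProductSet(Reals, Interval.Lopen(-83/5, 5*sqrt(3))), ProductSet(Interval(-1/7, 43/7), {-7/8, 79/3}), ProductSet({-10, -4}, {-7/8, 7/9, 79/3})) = EmptySet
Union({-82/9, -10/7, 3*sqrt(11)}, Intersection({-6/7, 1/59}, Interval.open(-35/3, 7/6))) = {-82/9, -10/7, -6/7, 1/59, 3*sqrt(11)}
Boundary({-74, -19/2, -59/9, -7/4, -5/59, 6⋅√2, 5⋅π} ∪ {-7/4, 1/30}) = {-74, -19/2, -59/9, -7/4, -5/59, 1/30, 6⋅√2, 5⋅π}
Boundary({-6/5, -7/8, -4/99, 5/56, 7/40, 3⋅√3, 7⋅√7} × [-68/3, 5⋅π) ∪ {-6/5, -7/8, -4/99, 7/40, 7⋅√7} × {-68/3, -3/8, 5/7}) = {-6/5, -7/8, -4/99, 5/56, 7/40, 3⋅√3, 7⋅√7} × [-68/3, 5⋅π]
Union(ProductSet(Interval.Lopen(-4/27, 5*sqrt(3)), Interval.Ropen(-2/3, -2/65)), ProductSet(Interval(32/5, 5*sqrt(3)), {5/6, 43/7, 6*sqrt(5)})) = Union(ProductSet(Interval.Lopen(-4/27, 5*sqrt(3)), Interval.Ropen(-2/3, -2/65)), ProductSet(Interval(32/5, 5*sqrt(3)), {5/6, 43/7, 6*sqrt(5)}))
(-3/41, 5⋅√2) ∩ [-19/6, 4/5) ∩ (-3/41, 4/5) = (-3/41, 4/5)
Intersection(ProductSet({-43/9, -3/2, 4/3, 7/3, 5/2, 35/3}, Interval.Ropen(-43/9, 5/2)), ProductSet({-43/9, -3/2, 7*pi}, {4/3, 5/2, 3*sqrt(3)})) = ProductSet({-43/9, -3/2}, {4/3})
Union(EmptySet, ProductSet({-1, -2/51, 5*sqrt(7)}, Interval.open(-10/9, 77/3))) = ProductSet({-1, -2/51, 5*sqrt(7)}, Interval.open(-10/9, 77/3))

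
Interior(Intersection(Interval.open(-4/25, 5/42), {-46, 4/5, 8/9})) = EmptySet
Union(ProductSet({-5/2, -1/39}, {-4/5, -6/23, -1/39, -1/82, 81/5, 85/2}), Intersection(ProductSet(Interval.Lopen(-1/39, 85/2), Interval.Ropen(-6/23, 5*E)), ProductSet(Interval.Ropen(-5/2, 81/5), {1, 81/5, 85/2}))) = Union(ProductSet({-5/2, -1/39}, {-4/5, -6/23, -1/39, -1/82, 81/5, 85/2}), ProductSet(Interval.open(-1/39, 81/5), {1}))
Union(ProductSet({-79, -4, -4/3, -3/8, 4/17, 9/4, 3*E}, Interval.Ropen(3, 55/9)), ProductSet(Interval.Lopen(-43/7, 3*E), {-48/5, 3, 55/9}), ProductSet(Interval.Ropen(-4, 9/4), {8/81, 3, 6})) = Union(ProductSet({-79, -4, -4/3, -3/8, 4/17, 9/4, 3*E}, Interval.Ropen(3, 55/9)), ProductSet(Interval.Lopen(-43/7, 3*E), {-48/5, 3, 55/9}), ProductSet(Interval.Ropen(-4, 9/4), {8/81, 3, 6}))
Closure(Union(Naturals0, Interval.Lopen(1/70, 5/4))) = Union(Complement(Naturals0, Interval.open(1/70, 5/4)), Interval(1/70, 5/4), Naturals0)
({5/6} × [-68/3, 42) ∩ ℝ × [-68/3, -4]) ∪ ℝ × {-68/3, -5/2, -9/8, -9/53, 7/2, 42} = ({5/6} × [-68/3, -4]) ∪ (ℝ × {-68/3, -5/2, -9/8, -9/53, 7/2, 42})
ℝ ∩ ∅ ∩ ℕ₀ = ∅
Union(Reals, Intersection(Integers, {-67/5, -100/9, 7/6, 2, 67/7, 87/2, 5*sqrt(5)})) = Reals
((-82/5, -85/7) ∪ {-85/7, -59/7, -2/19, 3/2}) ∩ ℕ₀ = ∅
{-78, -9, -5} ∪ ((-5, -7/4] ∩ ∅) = {-78, -9, -5}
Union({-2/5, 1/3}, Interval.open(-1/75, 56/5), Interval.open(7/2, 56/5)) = Union({-2/5}, Interval.open(-1/75, 56/5))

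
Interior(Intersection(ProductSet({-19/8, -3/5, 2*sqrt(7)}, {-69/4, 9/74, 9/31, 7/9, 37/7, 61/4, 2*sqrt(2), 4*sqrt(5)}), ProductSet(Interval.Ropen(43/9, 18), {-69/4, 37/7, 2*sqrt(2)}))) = EmptySet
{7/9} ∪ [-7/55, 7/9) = [-7/55, 7/9]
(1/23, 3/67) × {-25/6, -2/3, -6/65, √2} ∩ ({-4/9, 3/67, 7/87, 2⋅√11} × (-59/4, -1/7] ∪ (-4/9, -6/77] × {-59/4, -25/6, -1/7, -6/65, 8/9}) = ∅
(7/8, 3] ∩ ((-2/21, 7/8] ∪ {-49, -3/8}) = ∅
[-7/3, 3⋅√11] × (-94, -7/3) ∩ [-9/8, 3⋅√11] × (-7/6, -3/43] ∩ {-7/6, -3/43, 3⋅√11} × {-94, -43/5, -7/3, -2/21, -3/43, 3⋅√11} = ∅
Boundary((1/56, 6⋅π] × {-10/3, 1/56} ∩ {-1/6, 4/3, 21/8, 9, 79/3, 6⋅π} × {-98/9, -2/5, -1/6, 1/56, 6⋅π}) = {4/3, 21/8, 9, 6⋅π} × {1/56}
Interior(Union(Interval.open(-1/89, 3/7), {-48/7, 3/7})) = Interval.open(-1/89, 3/7)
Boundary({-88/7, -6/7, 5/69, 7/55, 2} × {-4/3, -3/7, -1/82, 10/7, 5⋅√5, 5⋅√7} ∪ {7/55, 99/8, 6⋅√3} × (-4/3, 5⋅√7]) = ({7/55, 99/8, 6⋅√3} × [-4/3, 5⋅√7]) ∪ ({-88/7, -6/7, 5/69, 7/55, 2} × {-4/3, -3/7, -1/82, 10/7, 5⋅√5, 5⋅√7})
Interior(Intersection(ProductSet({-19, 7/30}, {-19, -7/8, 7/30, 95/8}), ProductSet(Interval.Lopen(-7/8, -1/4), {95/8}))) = EmptySet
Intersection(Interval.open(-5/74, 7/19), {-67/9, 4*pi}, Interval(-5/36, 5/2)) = EmptySet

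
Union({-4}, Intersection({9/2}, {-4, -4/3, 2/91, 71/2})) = {-4}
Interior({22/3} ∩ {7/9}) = ∅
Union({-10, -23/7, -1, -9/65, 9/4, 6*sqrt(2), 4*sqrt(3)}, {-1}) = {-10, -23/7, -1, -9/65, 9/4, 6*sqrt(2), 4*sqrt(3)}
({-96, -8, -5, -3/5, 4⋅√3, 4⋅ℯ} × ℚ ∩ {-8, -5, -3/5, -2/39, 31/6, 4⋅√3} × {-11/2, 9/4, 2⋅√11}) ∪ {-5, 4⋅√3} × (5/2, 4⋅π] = ({-8, -5, -3/5, 4⋅√3} × {-11/2, 9/4}) ∪ ({-5, 4⋅√3} × (5/2, 4⋅π])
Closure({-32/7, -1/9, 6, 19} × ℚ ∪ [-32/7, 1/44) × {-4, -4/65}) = ({-32/7, -1/9, 6, 19} × ℝ) ∪ ([-32/7, 1/44] × {-4, -4/65})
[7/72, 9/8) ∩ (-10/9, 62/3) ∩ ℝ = [7/72, 9/8)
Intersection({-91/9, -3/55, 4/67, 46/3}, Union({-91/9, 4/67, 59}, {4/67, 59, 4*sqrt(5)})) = {-91/9, 4/67}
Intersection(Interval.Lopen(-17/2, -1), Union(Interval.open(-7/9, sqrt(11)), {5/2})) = EmptySet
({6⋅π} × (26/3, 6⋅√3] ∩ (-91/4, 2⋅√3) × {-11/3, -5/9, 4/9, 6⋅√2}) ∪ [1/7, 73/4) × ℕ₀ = [1/7, 73/4) × ℕ₀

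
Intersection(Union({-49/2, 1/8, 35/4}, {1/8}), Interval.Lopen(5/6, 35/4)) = {35/4}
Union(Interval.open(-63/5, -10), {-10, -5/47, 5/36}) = Union({-5/47, 5/36}, Interval.Lopen(-63/5, -10))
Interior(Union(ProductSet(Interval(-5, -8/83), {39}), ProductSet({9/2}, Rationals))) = EmptySet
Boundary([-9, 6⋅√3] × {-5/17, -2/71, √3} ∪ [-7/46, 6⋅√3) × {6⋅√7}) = ([-9, 6⋅√3] × {-5/17, -2/71, √3}) ∪ ([-7/46, 6⋅√3] × {6⋅√7})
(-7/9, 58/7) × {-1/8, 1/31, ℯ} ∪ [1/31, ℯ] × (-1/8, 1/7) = ((-7/9, 58/7) × {-1/8, 1/31, ℯ}) ∪ ([1/31, ℯ] × (-1/8, 1/7))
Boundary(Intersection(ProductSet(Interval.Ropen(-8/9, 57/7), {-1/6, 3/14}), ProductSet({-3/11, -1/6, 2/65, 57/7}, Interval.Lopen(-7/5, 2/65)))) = ProductSet({-3/11, -1/6, 2/65}, {-1/6})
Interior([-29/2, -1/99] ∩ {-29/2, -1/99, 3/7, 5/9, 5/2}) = ∅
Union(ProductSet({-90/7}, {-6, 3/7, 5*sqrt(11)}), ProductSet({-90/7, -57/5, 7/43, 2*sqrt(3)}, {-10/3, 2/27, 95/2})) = Union(ProductSet({-90/7}, {-6, 3/7, 5*sqrt(11)}), ProductSet({-90/7, -57/5, 7/43, 2*sqrt(3)}, {-10/3, 2/27, 95/2}))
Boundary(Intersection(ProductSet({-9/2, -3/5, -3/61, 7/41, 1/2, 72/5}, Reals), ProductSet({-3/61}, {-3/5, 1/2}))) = ProductSet({-3/61}, {-3/5, 1/2})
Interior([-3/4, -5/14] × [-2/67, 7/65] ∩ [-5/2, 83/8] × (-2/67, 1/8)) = (-3/4, -5/14) × (-2/67, 7/65)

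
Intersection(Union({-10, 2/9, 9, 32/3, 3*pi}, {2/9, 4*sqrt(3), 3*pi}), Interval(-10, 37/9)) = {-10, 2/9}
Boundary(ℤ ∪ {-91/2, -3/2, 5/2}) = ℤ ∪ {-91/2, -3/2, 5/2}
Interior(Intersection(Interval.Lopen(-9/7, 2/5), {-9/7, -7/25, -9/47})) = EmptySet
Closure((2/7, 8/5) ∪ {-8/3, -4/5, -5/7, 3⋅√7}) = {-8/3, -4/5, -5/7, 3⋅√7} ∪ [2/7, 8/5]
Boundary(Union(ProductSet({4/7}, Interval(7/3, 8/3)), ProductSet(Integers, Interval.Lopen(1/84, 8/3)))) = Union(ProductSet({4/7}, Interval(7/3, 8/3)), ProductSet(Integers, Interval(1/84, 8/3)))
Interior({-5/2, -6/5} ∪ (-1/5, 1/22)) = (-1/5, 1/22)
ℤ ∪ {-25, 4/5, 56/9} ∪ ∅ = ℤ ∪ {4/5, 56/9}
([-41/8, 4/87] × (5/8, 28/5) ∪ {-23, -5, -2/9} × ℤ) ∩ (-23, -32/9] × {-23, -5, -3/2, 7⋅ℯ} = {-5} × {-23, -5}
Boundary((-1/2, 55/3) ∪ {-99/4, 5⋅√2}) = {-99/4, -1/2, 55/3}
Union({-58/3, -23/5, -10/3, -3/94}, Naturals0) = Union({-58/3, -23/5, -10/3, -3/94}, Naturals0)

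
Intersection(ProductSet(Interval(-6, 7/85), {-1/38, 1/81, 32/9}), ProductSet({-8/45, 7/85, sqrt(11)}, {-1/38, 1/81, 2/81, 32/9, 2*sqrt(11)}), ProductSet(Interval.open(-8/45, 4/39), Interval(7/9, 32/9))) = ProductSet({7/85}, {32/9})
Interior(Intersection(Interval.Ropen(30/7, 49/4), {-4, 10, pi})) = EmptySet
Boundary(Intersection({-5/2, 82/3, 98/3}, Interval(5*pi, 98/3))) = {82/3, 98/3}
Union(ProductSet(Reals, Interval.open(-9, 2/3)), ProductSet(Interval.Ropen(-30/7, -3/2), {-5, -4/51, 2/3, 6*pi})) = Union(ProductSet(Interval.Ropen(-30/7, -3/2), {-5, -4/51, 2/3, 6*pi}), ProductSet(Reals, Interval.open(-9, 2/3)))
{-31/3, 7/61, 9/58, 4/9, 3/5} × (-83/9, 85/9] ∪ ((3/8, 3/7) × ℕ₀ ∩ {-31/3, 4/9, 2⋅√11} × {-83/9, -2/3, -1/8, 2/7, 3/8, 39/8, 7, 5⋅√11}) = {-31/3, 7/61, 9/58, 4/9, 3/5} × (-83/9, 85/9]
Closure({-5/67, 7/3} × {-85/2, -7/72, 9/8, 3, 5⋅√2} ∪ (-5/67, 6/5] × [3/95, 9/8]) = ([-5/67, 6/5] × [3/95, 9/8]) ∪ ({-5/67, 7/3} × {-85/2, -7/72, 9/8, 3, 5⋅√2})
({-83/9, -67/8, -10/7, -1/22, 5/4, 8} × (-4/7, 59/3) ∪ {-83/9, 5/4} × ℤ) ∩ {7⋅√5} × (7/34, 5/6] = ∅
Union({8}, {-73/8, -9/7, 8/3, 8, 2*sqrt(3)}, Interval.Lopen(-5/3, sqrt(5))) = Union({-73/8, 8/3, 8, 2*sqrt(3)}, Interval.Lopen(-5/3, sqrt(5)))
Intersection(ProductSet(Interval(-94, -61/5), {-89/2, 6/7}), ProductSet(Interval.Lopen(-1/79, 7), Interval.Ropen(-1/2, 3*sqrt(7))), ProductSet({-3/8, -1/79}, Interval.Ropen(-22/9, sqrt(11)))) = EmptySet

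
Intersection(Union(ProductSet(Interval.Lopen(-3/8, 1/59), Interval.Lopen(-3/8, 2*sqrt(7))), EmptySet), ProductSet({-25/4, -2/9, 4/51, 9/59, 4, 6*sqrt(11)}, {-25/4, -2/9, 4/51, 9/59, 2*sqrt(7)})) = ProductSet({-2/9}, {-2/9, 4/51, 9/59, 2*sqrt(7)})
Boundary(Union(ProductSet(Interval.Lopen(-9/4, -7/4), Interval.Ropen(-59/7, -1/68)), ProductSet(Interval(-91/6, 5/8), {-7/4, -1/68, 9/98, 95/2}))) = Union(ProductSet({-9/4, -7/4}, Interval(-59/7, -1/68)), ProductSet(Interval(-91/6, 5/8), {-1/68, 9/98, 95/2}), ProductSet(Interval(-9/4, -7/4), {-59/7, -1/68}), ProductSet(Union(Interval(-91/6, -9/4), Interval(-7/4, 5/8)), {-7/4, -1/68, 9/98, 95/2}))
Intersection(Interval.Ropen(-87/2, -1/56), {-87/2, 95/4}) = {-87/2}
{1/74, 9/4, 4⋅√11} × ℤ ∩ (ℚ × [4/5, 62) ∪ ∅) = {1/74, 9/4} × {1, 2, …, 61}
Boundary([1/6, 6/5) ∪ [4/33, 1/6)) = {4/33, 6/5}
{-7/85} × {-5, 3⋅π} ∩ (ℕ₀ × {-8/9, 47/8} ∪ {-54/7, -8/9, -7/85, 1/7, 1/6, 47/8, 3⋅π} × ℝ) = {-7/85} × {-5, 3⋅π}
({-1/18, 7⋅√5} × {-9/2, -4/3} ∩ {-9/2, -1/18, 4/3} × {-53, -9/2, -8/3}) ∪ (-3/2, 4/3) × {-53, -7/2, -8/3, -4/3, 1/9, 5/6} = ({-1/18} × {-9/2}) ∪ ((-3/2, 4/3) × {-53, -7/2, -8/3, -4/3, 1/9, 5/6})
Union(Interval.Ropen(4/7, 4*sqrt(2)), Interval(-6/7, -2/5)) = Union(Interval(-6/7, -2/5), Interval.Ropen(4/7, 4*sqrt(2)))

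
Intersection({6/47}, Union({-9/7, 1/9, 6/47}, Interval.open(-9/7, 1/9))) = {6/47}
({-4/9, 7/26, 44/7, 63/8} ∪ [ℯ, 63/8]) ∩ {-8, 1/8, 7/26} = {7/26}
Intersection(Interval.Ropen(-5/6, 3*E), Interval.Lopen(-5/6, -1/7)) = Interval.Lopen(-5/6, -1/7)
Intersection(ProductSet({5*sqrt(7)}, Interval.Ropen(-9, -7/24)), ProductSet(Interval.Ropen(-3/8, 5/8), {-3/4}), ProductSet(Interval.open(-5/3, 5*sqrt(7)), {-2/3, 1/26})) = EmptySet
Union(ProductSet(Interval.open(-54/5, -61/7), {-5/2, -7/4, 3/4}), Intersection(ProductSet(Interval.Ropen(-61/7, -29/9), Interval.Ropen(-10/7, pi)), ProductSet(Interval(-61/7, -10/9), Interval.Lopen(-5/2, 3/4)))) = Union(ProductSet(Interval.open(-54/5, -61/7), {-5/2, -7/4, 3/4}), ProductSet(Interval.Ropen(-61/7, -29/9), Interval(-10/7, 3/4)))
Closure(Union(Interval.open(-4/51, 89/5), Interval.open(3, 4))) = Interval(-4/51, 89/5)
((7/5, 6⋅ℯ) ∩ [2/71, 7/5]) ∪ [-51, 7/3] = [-51, 7/3]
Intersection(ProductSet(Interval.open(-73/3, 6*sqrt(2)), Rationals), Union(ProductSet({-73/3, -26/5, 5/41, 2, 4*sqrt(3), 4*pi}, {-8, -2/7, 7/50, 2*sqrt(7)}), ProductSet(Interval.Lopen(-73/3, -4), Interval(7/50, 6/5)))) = Union(ProductSet({-26/5, 5/41, 2, 4*sqrt(3)}, {-8, -2/7, 7/50}), ProductSet(Interval.Lopen(-73/3, -4), Intersection(Interval(7/50, 6/5), Rationals)))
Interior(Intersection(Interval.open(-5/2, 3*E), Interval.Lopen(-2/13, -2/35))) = Interval.open(-2/13, -2/35)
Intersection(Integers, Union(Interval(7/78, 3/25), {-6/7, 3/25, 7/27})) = EmptySet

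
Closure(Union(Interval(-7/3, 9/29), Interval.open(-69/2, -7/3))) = Interval(-69/2, 9/29)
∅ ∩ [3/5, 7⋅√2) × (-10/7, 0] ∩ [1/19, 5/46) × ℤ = ∅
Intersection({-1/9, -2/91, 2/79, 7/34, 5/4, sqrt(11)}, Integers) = EmptySet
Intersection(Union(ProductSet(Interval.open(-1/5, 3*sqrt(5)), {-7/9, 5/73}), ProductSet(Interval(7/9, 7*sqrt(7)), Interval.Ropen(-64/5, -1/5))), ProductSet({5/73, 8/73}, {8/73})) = EmptySet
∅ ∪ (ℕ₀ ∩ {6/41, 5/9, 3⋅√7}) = ∅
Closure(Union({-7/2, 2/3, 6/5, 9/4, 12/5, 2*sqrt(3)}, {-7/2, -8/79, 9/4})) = {-7/2, -8/79, 2/3, 6/5, 9/4, 12/5, 2*sqrt(3)}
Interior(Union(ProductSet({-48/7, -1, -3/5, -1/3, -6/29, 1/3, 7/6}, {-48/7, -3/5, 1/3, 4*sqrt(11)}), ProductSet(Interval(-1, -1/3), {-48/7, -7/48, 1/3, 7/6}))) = EmptySet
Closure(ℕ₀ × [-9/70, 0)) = ℕ₀ × [-9/70, 0]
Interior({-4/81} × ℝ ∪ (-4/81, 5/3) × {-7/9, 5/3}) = ∅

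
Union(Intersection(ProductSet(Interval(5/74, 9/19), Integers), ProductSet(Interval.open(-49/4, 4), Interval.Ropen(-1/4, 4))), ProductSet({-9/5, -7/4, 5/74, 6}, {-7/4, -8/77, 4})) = Union(ProductSet({-9/5, -7/4, 5/74, 6}, {-7/4, -8/77, 4}), ProductSet(Interval(5/74, 9/19), Range(0, 4, 1)))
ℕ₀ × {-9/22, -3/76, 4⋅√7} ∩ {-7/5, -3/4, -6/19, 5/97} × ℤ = ∅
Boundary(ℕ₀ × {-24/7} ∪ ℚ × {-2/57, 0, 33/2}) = (ℕ₀ × {-24/7}) ∪ (ℝ × {-2/57, 0, 33/2})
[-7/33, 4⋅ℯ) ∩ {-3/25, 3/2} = {-3/25, 3/2}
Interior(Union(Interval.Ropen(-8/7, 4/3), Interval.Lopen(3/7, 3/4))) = Interval.open(-8/7, 4/3)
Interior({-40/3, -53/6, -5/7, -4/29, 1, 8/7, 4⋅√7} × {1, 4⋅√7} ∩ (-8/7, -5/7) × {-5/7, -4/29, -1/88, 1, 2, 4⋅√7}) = ∅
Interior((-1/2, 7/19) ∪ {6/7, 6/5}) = (-1/2, 7/19)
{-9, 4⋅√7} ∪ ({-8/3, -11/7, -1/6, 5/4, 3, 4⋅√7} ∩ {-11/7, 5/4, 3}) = {-9, -11/7, 5/4, 3, 4⋅√7}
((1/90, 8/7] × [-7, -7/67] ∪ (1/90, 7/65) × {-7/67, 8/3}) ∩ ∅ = ∅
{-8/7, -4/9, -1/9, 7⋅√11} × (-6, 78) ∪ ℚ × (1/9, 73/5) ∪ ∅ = (ℚ × (1/9, 73/5)) ∪ ({-8/7, -4/9, -1/9, 7⋅√11} × (-6, 78))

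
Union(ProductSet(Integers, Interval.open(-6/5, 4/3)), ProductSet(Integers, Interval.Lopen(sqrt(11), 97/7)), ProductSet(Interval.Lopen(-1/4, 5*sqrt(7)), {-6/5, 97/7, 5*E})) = Union(ProductSet(Integers, Union(Interval.open(-6/5, 4/3), Interval.Lopen(sqrt(11), 97/7))), ProductSet(Interval.Lopen(-1/4, 5*sqrt(7)), {-6/5, 97/7, 5*E}))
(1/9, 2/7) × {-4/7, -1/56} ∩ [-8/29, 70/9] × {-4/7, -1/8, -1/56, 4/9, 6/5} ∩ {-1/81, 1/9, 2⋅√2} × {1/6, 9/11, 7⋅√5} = ∅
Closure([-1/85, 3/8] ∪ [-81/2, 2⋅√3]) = [-81/2, 2⋅√3]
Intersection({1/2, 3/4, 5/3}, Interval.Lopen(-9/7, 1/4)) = EmptySet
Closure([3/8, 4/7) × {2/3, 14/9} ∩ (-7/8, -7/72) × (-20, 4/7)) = ∅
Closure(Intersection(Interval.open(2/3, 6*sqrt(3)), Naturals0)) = Range(1, 11, 1)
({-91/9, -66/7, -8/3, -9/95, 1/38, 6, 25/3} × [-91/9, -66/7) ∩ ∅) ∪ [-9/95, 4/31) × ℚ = [-9/95, 4/31) × ℚ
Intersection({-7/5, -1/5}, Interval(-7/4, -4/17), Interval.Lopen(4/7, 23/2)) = EmptySet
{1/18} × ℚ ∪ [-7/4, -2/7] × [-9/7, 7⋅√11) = ({1/18} × ℚ) ∪ ([-7/4, -2/7] × [-9/7, 7⋅√11))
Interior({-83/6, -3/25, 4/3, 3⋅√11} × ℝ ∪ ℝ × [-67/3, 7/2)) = ℝ × (-67/3, 7/2)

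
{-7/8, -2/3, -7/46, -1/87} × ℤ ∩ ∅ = ∅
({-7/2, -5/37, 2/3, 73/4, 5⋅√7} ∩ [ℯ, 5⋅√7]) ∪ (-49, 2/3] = (-49, 2/3] ∪ {5⋅√7}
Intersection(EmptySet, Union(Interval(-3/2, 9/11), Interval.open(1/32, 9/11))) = EmptySet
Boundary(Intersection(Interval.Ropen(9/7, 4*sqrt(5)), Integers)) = Range(2, 9, 1)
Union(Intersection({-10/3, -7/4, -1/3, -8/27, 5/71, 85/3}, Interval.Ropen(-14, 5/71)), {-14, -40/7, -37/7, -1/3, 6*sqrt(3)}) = {-14, -40/7, -37/7, -10/3, -7/4, -1/3, -8/27, 6*sqrt(3)}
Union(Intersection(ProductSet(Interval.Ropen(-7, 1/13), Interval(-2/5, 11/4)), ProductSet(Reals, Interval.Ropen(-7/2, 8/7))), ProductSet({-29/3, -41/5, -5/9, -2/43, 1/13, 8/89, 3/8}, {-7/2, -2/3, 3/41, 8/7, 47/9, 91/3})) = Union(ProductSet({-29/3, -41/5, -5/9, -2/43, 1/13, 8/89, 3/8}, {-7/2, -2/3, 3/41, 8/7, 47/9, 91/3}), ProductSet(Interval.Ropen(-7, 1/13), Interval.Ropen(-2/5, 8/7)))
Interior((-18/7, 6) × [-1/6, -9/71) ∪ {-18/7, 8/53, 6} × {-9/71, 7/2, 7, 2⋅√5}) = (-18/7, 6) × (-1/6, -9/71)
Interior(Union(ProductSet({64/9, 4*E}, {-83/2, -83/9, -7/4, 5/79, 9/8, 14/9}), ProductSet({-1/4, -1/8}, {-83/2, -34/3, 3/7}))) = EmptySet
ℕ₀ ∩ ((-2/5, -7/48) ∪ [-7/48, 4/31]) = {0}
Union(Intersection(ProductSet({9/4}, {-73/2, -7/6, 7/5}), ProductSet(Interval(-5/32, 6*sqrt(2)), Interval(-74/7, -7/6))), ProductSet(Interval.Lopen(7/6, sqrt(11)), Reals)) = ProductSet(Interval.Lopen(7/6, sqrt(11)), Reals)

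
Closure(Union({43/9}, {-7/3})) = {-7/3, 43/9}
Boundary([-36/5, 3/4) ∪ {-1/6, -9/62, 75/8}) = {-36/5, 3/4, 75/8}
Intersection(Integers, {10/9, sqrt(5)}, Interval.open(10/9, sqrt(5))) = EmptySet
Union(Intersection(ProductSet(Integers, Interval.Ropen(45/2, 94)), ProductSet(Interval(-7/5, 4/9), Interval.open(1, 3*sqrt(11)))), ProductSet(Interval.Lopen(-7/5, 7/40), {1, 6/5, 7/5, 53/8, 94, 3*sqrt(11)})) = ProductSet(Interval.Lopen(-7/5, 7/40), {1, 6/5, 7/5, 53/8, 94, 3*sqrt(11)})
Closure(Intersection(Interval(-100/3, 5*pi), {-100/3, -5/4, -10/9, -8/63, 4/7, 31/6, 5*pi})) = {-100/3, -5/4, -10/9, -8/63, 4/7, 31/6, 5*pi}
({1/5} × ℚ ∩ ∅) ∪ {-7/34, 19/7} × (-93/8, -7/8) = {-7/34, 19/7} × (-93/8, -7/8)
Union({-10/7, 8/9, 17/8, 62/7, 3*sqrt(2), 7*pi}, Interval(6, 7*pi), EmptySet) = Union({-10/7, 8/9, 17/8, 3*sqrt(2)}, Interval(6, 7*pi))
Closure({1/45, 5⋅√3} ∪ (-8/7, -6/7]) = [-8/7, -6/7] ∪ {1/45, 5⋅√3}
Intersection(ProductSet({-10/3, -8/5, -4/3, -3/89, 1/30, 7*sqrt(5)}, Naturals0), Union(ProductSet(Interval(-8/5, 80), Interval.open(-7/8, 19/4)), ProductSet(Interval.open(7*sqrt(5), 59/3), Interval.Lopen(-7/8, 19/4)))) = ProductSet({-8/5, -4/3, -3/89, 1/30, 7*sqrt(5)}, Range(0, 5, 1))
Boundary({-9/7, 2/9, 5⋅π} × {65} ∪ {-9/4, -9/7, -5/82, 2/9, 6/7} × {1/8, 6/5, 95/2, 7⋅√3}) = ({-9/7, 2/9, 5⋅π} × {65}) ∪ ({-9/4, -9/7, -5/82, 2/9, 6/7} × {1/8, 6/5, 95/2, 7⋅√3})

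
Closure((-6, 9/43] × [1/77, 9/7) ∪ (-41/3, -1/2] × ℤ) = ([-41/3, -1/2] × ℤ) ∪ ({-6, 9/43} × [1/77, 9/7]) ∪ ([-6, 9/43] × {1/77, 9/7}) ∪ ((-6, 9/43] × [1/77, 9/7))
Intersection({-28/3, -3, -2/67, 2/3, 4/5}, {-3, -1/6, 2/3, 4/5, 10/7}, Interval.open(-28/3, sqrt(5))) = {-3, 2/3, 4/5}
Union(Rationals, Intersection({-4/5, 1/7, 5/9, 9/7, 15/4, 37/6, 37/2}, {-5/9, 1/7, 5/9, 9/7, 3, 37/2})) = Rationals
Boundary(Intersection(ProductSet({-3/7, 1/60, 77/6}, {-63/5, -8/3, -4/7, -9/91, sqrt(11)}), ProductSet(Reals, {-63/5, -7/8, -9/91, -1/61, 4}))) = ProductSet({-3/7, 1/60, 77/6}, {-63/5, -9/91})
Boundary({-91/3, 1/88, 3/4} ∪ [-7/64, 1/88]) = {-91/3, -7/64, 1/88, 3/4}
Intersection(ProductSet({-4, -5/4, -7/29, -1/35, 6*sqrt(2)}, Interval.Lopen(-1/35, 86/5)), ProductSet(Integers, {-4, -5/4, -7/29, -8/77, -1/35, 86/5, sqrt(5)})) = ProductSet({-4}, {86/5, sqrt(5)})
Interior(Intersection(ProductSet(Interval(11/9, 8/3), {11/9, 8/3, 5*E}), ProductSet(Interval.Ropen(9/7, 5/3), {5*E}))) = EmptySet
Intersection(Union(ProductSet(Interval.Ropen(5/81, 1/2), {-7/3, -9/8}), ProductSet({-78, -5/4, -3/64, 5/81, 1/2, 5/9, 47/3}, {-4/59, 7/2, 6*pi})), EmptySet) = EmptySet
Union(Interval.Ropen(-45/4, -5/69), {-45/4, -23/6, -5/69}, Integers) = Union(Integers, Interval(-45/4, -5/69))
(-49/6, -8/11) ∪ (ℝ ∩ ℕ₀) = (-49/6, -8/11) ∪ ℕ₀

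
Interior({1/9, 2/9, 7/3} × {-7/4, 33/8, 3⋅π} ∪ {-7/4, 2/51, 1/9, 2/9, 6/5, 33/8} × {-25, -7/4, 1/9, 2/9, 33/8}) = ∅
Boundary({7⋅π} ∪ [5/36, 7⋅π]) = {5/36, 7⋅π}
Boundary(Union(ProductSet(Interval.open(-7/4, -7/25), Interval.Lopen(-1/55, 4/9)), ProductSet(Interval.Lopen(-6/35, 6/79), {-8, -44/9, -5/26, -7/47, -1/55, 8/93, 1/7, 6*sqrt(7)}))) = Union(ProductSet({-7/4, -7/25}, Interval(-1/55, 4/9)), ProductSet(Interval(-7/4, -7/25), {-1/55, 4/9}), ProductSet(Interval(-6/35, 6/79), {-8, -44/9, -5/26, -7/47, -1/55, 8/93, 1/7, 6*sqrt(7)}))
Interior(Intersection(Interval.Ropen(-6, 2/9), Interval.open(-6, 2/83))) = Interval.open(-6, 2/83)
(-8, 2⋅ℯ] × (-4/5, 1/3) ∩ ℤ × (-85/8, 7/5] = {-7, -6, …, 5} × (-4/5, 1/3)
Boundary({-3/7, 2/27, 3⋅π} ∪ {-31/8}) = {-31/8, -3/7, 2/27, 3⋅π}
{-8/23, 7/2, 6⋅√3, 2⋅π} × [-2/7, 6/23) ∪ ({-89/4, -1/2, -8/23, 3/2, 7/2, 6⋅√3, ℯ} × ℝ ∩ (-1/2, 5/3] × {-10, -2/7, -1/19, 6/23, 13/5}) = ({-8/23, 3/2} × {-10, -2/7, -1/19, 6/23, 13/5}) ∪ ({-8/23, 7/2, 6⋅√3, 2⋅π} × [-2/7, 6/23))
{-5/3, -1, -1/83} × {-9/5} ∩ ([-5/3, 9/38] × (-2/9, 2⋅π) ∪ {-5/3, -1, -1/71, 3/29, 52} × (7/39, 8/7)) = ∅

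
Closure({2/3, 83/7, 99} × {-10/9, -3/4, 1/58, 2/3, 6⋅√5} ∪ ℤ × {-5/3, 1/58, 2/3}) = (ℤ × {-5/3, 1/58, 2/3}) ∪ ({2/3, 83/7, 99} × {-10/9, -3/4, 1/58, 2/3, 6⋅√5})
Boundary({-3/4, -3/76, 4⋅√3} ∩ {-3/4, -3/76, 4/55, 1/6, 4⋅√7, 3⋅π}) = {-3/4, -3/76}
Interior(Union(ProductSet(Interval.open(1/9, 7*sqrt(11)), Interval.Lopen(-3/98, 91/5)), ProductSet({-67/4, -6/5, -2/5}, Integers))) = ProductSet(Interval.open(1/9, 7*sqrt(11)), Union(Complement(Interval.open(-3/98, 91/5), Integers), Interval.open(-3/98, 91/5)))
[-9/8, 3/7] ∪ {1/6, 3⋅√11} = [-9/8, 3/7] ∪ {3⋅√11}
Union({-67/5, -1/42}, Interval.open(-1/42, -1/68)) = Union({-67/5}, Interval.Ropen(-1/42, -1/68))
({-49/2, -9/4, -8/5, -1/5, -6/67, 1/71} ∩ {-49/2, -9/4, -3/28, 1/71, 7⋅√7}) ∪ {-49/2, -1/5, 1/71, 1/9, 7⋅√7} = {-49/2, -9/4, -1/5, 1/71, 1/9, 7⋅√7}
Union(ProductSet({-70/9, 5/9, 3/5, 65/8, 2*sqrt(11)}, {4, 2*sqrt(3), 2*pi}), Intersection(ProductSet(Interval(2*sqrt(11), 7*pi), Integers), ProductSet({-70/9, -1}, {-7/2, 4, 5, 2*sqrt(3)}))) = ProductSet({-70/9, 5/9, 3/5, 65/8, 2*sqrt(11)}, {4, 2*sqrt(3), 2*pi})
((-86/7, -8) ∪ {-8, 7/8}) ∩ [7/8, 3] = {7/8}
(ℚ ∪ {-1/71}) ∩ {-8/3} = {-8/3}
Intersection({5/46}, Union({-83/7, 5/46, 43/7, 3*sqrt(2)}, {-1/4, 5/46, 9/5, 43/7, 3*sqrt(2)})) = {5/46}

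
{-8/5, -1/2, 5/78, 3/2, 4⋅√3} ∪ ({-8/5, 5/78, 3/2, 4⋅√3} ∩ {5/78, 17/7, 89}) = {-8/5, -1/2, 5/78, 3/2, 4⋅√3}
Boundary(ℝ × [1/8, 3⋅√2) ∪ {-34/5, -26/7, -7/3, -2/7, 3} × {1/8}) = ℝ × {1/8, 3⋅√2}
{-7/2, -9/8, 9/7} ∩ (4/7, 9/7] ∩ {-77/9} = ∅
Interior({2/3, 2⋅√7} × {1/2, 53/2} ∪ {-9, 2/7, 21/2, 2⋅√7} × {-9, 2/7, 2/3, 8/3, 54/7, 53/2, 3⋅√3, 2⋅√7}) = ∅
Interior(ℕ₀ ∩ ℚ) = ∅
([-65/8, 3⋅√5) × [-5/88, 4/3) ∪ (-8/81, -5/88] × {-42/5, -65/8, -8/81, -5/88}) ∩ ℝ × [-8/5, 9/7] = ((-8/81, -5/88] × {-8/81, -5/88}) ∪ ([-65/8, 3⋅√5) × [-5/88, 9/7])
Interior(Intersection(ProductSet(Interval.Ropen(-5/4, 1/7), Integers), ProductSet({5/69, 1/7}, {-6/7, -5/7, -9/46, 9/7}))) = EmptySet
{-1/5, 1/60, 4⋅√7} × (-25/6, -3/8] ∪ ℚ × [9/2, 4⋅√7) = (ℚ × [9/2, 4⋅√7)) ∪ ({-1/5, 1/60, 4⋅√7} × (-25/6, -3/8])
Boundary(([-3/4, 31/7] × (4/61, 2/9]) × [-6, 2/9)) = (([-3/4, 31/7] × [4/61, 2/9]) × {-6, 2/9}) ∪ ((({-3/4, 31/7} × [4/61, 2/9]) ∪ ([-3/4, 31/7] × {4/61, 2/9})) × [-6, 2/9])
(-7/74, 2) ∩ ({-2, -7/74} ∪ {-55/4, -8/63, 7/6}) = {7/6}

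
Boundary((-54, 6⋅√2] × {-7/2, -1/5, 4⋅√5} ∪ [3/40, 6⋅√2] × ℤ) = ([3/40, 6⋅√2] × ℤ) ∪ ([-54, 6⋅√2] × {-7/2, -1/5, 4⋅√5})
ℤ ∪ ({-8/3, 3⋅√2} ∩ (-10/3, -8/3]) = ℤ ∪ {-8/3}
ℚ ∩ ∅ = ∅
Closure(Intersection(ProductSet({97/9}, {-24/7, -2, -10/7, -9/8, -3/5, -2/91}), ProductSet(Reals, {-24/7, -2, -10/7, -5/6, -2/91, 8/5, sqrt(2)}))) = ProductSet({97/9}, {-24/7, -2, -10/7, -2/91})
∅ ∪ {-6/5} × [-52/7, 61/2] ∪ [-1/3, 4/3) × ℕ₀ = ([-1/3, 4/3) × ℕ₀) ∪ ({-6/5} × [-52/7, 61/2])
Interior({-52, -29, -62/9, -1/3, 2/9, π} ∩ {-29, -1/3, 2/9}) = ∅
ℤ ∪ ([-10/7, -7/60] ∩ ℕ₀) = ℤ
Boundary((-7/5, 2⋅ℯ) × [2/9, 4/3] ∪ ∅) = ({-7/5, 2⋅ℯ} × [2/9, 4/3]) ∪ ([-7/5, 2⋅ℯ] × {2/9, 4/3})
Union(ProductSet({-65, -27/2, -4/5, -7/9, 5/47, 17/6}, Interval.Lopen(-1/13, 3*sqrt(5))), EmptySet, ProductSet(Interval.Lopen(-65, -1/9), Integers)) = Union(ProductSet({-65, -27/2, -4/5, -7/9, 5/47, 17/6}, Interval.Lopen(-1/13, 3*sqrt(5))), ProductSet(Interval.Lopen(-65, -1/9), Integers))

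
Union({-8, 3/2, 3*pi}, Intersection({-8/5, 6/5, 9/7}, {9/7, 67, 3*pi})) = {-8, 9/7, 3/2, 3*pi}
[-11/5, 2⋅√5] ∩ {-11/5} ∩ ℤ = ∅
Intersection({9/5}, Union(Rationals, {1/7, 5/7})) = {9/5}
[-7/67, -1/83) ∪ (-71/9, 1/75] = (-71/9, 1/75]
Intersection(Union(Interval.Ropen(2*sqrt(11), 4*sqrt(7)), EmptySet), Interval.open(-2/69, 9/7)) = EmptySet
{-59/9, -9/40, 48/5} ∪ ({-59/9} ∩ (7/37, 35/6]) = {-59/9, -9/40, 48/5}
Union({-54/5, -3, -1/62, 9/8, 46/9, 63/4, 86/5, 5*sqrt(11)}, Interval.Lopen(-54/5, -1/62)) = Union({9/8, 46/9, 63/4, 86/5, 5*sqrt(11)}, Interval(-54/5, -1/62))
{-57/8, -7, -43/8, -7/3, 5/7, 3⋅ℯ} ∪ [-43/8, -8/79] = {-57/8, -7, 5/7, 3⋅ℯ} ∪ [-43/8, -8/79]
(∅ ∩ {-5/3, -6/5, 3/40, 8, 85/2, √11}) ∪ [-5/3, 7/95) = [-5/3, 7/95)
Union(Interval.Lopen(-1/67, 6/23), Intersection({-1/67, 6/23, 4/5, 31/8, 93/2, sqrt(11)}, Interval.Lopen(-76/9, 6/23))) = Interval(-1/67, 6/23)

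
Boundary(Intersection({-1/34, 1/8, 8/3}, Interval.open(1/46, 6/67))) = EmptySet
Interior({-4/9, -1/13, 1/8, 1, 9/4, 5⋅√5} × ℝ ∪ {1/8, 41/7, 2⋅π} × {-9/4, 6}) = ∅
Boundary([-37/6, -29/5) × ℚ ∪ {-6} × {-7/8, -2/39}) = [-37/6, -29/5] × ℝ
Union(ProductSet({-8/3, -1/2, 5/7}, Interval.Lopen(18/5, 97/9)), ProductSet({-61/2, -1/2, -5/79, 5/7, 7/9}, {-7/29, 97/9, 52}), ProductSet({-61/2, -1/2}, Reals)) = Union(ProductSet({-61/2, -1/2}, Reals), ProductSet({-8/3, -1/2, 5/7}, Interval.Lopen(18/5, 97/9)), ProductSet({-61/2, -1/2, -5/79, 5/7, 7/9}, {-7/29, 97/9, 52}))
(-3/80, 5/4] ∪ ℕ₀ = (-3/80, 5/4] ∪ ℕ₀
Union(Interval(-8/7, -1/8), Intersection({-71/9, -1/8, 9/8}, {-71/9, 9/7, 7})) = Union({-71/9}, Interval(-8/7, -1/8))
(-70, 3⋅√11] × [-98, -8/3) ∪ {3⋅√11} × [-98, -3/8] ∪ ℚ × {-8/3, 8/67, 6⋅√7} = (ℚ × {-8/3, 8/67, 6⋅√7}) ∪ ({3⋅√11} × [-98, -3/8]) ∪ ((-70, 3⋅√11] × [-98, -8/3))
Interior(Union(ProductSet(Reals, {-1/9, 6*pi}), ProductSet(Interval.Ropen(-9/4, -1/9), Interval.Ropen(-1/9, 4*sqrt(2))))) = ProductSet(Interval.open(-9/4, -1/9), Interval.open(-1/9, 4*sqrt(2)))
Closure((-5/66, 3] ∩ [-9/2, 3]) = [-5/66, 3]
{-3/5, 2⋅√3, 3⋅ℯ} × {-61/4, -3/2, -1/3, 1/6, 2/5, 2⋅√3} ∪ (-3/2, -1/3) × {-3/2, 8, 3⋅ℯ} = ((-3/2, -1/3) × {-3/2, 8, 3⋅ℯ}) ∪ ({-3/5, 2⋅√3, 3⋅ℯ} × {-61/4, -3/2, -1/3, 1/6, 2/5, 2⋅√3})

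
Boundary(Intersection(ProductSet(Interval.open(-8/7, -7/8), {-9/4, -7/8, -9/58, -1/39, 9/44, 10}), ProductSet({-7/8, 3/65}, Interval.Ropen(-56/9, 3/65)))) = EmptySet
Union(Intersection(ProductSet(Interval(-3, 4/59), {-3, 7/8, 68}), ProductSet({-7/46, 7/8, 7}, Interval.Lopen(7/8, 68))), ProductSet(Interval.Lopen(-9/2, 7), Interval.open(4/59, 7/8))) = Union(ProductSet({-7/46}, {68}), ProductSet(Interval.Lopen(-9/2, 7), Interval.open(4/59, 7/8)))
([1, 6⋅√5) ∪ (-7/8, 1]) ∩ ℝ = (-7/8, 6⋅√5)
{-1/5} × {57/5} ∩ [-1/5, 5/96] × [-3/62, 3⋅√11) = ∅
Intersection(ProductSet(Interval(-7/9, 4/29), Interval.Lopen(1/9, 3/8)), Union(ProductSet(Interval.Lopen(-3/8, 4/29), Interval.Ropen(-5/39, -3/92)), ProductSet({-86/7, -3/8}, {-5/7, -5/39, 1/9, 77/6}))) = EmptySet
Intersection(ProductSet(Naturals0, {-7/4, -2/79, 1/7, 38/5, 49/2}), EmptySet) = EmptySet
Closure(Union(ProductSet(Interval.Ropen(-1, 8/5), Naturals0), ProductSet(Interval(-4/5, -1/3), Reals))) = Union(ProductSet(Interval(-1, 8/5), Naturals0), ProductSet(Interval(-4/5, -1/3), Reals))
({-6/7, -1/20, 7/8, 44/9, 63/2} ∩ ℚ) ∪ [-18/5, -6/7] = [-18/5, -6/7] ∪ {-1/20, 7/8, 44/9, 63/2}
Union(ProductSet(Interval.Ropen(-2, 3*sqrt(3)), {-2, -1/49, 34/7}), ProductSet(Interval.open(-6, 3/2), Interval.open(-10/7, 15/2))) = Union(ProductSet(Interval.open(-6, 3/2), Interval.open(-10/7, 15/2)), ProductSet(Interval.Ropen(-2, 3*sqrt(3)), {-2, -1/49, 34/7}))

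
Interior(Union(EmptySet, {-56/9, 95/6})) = EmptySet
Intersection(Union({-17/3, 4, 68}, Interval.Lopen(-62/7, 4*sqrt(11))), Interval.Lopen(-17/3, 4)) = Interval.Lopen(-17/3, 4)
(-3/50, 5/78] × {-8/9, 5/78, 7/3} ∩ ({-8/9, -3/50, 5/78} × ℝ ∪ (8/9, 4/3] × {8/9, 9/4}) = {5/78} × {-8/9, 5/78, 7/3}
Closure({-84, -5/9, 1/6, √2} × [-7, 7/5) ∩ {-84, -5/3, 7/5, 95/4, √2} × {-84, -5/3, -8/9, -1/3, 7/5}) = {-84, √2} × {-5/3, -8/9, -1/3}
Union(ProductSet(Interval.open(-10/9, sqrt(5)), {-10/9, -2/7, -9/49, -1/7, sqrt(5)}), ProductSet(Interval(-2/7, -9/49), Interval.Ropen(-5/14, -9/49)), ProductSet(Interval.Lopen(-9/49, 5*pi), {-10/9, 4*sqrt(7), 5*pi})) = Union(ProductSet(Interval.open(-10/9, sqrt(5)), {-10/9, -2/7, -9/49, -1/7, sqrt(5)}), ProductSet(Interval(-2/7, -9/49), Interval.Ropen(-5/14, -9/49)), ProductSet(Interval.Lopen(-9/49, 5*pi), {-10/9, 4*sqrt(7), 5*pi}))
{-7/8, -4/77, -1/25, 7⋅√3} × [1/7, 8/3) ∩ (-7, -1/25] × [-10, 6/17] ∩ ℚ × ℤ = ∅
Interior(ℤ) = ∅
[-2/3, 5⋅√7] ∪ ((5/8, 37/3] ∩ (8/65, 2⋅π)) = [-2/3, 5⋅√7]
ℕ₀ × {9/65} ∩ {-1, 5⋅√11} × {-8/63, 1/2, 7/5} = ∅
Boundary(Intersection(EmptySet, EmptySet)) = EmptySet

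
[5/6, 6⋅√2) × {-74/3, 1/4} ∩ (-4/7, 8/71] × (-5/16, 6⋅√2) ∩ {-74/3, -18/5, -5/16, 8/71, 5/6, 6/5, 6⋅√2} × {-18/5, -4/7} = ∅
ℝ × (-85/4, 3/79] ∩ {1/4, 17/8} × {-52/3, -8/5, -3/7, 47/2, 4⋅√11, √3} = {1/4, 17/8} × {-52/3, -8/5, -3/7}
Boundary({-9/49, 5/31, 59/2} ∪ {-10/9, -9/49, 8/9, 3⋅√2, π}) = {-10/9, -9/49, 5/31, 8/9, 59/2, 3⋅√2, π}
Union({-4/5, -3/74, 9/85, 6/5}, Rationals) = Rationals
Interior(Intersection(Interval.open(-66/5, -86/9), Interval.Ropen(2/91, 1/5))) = EmptySet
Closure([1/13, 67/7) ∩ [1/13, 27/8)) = [1/13, 27/8]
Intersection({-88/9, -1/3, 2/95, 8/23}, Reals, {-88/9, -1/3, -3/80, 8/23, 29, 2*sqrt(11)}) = {-88/9, -1/3, 8/23}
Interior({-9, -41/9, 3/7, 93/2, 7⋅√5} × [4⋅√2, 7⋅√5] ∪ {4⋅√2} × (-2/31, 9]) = ∅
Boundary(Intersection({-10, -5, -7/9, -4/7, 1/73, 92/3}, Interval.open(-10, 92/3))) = {-5, -7/9, -4/7, 1/73}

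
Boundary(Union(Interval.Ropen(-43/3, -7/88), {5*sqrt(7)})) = {-43/3, -7/88, 5*sqrt(7)}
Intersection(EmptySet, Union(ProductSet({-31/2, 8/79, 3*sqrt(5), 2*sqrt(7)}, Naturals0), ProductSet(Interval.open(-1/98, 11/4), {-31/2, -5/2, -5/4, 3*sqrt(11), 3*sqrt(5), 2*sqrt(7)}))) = EmptySet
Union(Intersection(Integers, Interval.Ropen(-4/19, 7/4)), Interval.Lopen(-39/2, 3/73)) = Union(Interval.Lopen(-39/2, 3/73), Range(0, 2, 1))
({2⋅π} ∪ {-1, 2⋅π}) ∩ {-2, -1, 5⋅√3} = {-1}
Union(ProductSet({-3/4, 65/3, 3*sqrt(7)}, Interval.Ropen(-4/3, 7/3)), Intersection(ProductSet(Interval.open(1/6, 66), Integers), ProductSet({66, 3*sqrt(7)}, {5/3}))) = ProductSet({-3/4, 65/3, 3*sqrt(7)}, Interval.Ropen(-4/3, 7/3))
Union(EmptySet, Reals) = Reals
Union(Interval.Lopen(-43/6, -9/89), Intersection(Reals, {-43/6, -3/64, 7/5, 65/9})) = Union({-3/64, 7/5, 65/9}, Interval(-43/6, -9/89))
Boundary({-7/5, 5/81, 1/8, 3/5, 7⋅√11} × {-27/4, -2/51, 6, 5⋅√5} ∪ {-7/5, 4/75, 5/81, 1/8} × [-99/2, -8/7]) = ({-7/5, 4/75, 5/81, 1/8} × [-99/2, -8/7]) ∪ ({-7/5, 5/81, 1/8, 3/5, 7⋅√11} × {-27/4, -2/51, 6, 5⋅√5})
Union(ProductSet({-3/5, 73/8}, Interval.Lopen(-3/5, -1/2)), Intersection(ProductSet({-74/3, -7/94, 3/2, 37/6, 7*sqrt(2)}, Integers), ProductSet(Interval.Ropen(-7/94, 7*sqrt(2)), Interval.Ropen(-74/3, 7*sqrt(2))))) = Union(ProductSet({-3/5, 73/8}, Interval.Lopen(-3/5, -1/2)), ProductSet({-7/94, 3/2, 37/6}, Range(-24, 10, 1)))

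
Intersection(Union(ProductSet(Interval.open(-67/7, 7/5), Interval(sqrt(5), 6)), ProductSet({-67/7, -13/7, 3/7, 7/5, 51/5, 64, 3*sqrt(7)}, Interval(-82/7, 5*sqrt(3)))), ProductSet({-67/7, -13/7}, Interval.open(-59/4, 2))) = ProductSet({-67/7, -13/7}, Interval.Ropen(-82/7, 2))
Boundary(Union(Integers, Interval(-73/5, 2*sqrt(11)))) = Union(Complement(Integers, Interval.open(-73/5, 2*sqrt(11))), {-73/5, 2*sqrt(11)})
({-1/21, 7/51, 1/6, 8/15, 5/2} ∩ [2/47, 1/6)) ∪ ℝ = ℝ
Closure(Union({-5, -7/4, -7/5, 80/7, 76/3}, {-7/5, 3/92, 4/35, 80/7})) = {-5, -7/4, -7/5, 3/92, 4/35, 80/7, 76/3}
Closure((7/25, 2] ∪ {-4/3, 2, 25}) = {-4/3, 25} ∪ [7/25, 2]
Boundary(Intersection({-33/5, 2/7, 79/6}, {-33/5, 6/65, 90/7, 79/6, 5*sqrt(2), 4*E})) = {-33/5, 79/6}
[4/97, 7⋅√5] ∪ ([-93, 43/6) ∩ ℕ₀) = {0, 1, …, 7} ∪ [4/97, 7⋅√5]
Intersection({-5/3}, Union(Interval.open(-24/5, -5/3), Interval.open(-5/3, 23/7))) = EmptySet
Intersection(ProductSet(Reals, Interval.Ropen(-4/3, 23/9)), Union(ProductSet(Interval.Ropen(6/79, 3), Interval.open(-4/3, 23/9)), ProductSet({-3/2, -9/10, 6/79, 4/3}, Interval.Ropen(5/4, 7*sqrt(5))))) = Union(ProductSet({-3/2, -9/10, 6/79, 4/3}, Interval.Ropen(5/4, 23/9)), ProductSet(Interval.Ropen(6/79, 3), Interval.open(-4/3, 23/9)))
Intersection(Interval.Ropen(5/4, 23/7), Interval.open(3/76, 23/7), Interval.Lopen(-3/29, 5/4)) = {5/4}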